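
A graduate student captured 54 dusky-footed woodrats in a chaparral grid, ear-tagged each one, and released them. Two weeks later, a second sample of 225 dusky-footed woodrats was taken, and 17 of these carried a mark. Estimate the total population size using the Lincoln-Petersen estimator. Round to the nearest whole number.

N ≈ 715

If marked individuals mix randomly, R/C ≈ M/N, giving N ≈ M·C/R.
N = (54 × 225) / 17 = 12150 / 17 ≈ 714.7 → 715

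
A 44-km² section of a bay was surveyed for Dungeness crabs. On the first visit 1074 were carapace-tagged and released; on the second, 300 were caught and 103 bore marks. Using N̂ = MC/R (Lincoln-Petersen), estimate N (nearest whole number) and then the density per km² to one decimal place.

density ≈ 71.1 Dungeness crabs per km²

N̂ = 1074·300/103 = 322200/103 ≈ 3128.2 → 3128
Density = N̂ / area = 3128 / 44 ≈ 71.09 → 71.1 per km²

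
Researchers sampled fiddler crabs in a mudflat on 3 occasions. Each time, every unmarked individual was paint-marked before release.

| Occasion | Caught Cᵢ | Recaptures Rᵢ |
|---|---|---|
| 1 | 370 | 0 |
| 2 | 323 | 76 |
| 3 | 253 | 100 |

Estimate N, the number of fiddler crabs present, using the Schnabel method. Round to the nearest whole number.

N ≈ 1566

Marked at large before each occasion: Mᵢ = Σⱼ<ᵢ (Cⱼ − Rⱼ) → M1=0, M2=370, M3=617
Σ MᵢCᵢ = 0·370 + 370·323 + 617·253 = 0 + 119510 + 156101 = 275611
Σ Rᵢ = 0 + 76 + 100 = 176
N̂ = 275611 / 176 ≈ 1566.0 → 1566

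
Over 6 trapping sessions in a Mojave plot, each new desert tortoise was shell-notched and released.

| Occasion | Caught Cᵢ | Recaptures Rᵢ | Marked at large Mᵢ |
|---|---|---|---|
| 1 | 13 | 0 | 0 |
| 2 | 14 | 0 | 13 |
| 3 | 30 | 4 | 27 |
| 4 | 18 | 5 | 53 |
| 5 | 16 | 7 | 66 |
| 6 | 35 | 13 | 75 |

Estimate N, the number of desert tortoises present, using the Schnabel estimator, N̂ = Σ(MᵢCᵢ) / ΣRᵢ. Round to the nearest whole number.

Σ MᵢCᵢ = 0·13 + 13·14 + 27·30 + 53·18 + 66·16 + 75·35 = 0 + 182 + 810 + 954 + 1056 + 2625 = 5627
Σ Rᵢ = 0 + 0 + 4 + 5 + 7 + 13 = 29
N̂ = 5627 / 29 ≈ 194.0 → 194

N ≈ 194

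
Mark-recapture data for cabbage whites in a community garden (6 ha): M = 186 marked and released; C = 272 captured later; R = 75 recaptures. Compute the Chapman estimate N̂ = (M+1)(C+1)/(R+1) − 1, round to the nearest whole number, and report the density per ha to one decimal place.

density ≈ 111.8 cabbage whites per ha

N̂ = 187·273/76 − 1 = 51051/76 − 1 ≈ 670.7 → 671
Density = N̂ / area = 671 / 6 ≈ 111.83 → 111.8 per ha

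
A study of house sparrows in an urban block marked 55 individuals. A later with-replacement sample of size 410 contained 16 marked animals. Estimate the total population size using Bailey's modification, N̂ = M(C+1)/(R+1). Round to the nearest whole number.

N̂ = 55·(410+1)/(16+1) = 55·411/17 = 22605/17 ≈ 1329.7 → 1330

N ≈ 1330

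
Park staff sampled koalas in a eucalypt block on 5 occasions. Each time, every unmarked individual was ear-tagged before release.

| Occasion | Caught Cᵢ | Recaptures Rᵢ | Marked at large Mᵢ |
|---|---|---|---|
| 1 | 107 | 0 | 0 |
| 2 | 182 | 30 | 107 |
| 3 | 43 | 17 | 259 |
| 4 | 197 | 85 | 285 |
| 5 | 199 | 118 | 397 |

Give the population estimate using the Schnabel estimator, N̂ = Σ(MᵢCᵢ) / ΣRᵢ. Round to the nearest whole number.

N ≈ 663

Σ MᵢCᵢ = 0·107 + 107·182 + 259·43 + 285·197 + 397·199 = 0 + 19474 + 11137 + 56145 + 79003 = 165759
Σ Rᵢ = 0 + 30 + 17 + 85 + 118 = 250
N̂ = 165759 / 250 ≈ 663.0 → 663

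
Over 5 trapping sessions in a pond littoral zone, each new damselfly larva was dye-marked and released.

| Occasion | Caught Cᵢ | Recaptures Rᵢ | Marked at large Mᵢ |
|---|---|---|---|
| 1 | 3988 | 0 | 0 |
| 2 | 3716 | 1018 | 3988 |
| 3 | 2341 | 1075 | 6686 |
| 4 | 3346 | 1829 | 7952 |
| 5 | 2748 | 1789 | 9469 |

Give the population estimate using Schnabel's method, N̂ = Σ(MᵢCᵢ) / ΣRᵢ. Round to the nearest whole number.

N ≈ 14,551

Σ MᵢCᵢ = 0·3988 + 3988·3716 + 6686·2341 + 7952·3346 + 9469·2748 = 0 + 14819408 + 15651926 + 26607392 + 26020812 = 83099538
Σ Rᵢ = 0 + 1018 + 1075 + 1829 + 1789 = 5711
N̂ = 83099538 / 5711 ≈ 14550.8 → 14551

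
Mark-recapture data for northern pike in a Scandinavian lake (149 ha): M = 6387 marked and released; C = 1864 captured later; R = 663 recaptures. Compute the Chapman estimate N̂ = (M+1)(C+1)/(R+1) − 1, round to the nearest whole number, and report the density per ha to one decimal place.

density ≈ 120.4 northern pike per ha

N̂ = 6388·1865/664 − 1 = 11913620/664 − 1 ≈ 17941.2 → 17941
Density = N̂ / area = 17941 / 149 ≈ 120.41 → 120.4 per ha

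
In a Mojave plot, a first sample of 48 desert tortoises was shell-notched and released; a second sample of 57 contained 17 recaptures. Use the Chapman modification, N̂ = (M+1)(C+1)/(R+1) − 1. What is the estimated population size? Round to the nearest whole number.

N ≈ 157

N̂ = (48+1)(57+1)/(17+1) − 1 = 49·58/18 − 1
= 2842/18 − 1 ≈ 157.9 − 1 ≈ 156.9 → 157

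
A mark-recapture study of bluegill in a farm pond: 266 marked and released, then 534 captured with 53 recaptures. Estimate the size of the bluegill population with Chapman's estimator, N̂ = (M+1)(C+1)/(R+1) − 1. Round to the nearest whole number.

N ≈ 2644

N̂ = (266+1)(534+1)/(53+1) − 1 = 267·535/54 − 1
= 142845/54 − 1 ≈ 2645.3 − 1 ≈ 2644.3 → 2644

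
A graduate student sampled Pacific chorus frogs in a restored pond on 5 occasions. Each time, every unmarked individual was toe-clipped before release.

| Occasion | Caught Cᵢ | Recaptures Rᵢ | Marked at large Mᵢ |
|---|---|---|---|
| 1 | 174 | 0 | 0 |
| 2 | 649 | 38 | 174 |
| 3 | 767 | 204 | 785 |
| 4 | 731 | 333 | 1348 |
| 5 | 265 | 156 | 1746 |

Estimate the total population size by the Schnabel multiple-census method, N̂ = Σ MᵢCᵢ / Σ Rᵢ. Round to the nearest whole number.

N ≈ 2959

Σ MᵢCᵢ = 0·174 + 174·649 + 785·767 + 1348·731 + 1746·265 = 0 + 112926 + 602095 + 985388 + 462690 = 2163099
Σ Rᵢ = 0 + 38 + 204 + 333 + 156 = 731
N̂ = 2163099 / 731 ≈ 2959.1 → 2959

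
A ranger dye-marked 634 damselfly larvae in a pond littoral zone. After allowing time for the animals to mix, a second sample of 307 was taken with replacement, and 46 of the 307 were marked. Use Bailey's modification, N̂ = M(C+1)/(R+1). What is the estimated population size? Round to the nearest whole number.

N̂ = 634·(307+1)/(46+1) = 634·308/47 = 195272/47 ≈ 4154.7 → 4155

N ≈ 4155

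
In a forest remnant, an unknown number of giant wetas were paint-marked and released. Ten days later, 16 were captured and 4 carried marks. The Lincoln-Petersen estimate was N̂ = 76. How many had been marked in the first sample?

From N = M·C/R: M = N·R / C = 76·4 / 16 = 304 / 16 = 19.

M = 19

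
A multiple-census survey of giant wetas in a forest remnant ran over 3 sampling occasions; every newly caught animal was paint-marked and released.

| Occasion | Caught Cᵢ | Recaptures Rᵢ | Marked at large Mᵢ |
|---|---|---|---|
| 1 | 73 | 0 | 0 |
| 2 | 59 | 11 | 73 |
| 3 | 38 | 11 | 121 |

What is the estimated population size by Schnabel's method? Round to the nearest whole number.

N ≈ 405

Σ MᵢCᵢ = 0·73 + 73·59 + 121·38 = 0 + 4307 + 4598 = 8905
Σ Rᵢ = 0 + 11 + 11 = 22
N̂ = 8905 / 22 ≈ 404.8 → 405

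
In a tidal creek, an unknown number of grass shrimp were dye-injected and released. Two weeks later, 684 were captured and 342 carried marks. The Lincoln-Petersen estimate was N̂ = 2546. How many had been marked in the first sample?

M = 1273

From N = M·C/R: M = N·R / C = 2546·342 / 684 = 870732 / 684 = 1273.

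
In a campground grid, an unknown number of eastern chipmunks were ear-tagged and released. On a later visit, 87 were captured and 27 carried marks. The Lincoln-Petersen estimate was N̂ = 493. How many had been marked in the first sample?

M = 153

From N = M·C/R: M = N·R / C = 493·27 / 87 = 13311 / 87 = 153.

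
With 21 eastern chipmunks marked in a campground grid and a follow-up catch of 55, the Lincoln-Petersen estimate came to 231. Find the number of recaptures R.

From N = M·C/R: R = M·C / N = 21·55 / 231 = 1155 / 231 = 5.

R = 5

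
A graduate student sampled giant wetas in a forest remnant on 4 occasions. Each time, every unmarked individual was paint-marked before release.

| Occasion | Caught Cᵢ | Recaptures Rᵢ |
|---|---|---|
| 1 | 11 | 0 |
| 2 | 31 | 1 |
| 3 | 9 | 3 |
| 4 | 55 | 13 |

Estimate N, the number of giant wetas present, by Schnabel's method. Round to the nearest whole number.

Marked at large before each occasion: Mᵢ = Σⱼ<ᵢ (Cⱼ − Rⱼ) → M1=0, M2=11, M3=41, M4=47
Σ MᵢCᵢ = 0·11 + 11·31 + 41·9 + 47·55 = 0 + 341 + 369 + 2585 = 3295
Σ Rᵢ = 0 + 1 + 3 + 13 = 17
N̂ = 3295 / 17 ≈ 193.8 → 194

N ≈ 194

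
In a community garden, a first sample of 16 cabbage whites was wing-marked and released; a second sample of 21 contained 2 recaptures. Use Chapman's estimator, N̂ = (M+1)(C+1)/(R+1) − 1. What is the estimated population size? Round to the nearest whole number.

N ≈ 124

N̂ = (16+1)(21+1)/(2+1) − 1 = 17·22/3 − 1
= 374/3 − 1 ≈ 124.7 − 1 ≈ 123.7 → 124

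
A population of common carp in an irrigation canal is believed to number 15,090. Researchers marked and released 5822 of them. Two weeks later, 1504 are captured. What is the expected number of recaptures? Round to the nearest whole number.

The marked fraction of the population is 5822/15090, so in a sample of 1504 expect C·(M/N) marked.
E[R] = 5822 × 1504 / 15090 = 8756288 / 15090 ≈ 580.3 → 580

expected recaptures ≈ 580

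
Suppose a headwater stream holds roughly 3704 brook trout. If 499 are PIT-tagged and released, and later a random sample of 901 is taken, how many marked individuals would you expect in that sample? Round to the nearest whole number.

Expected recaptures E[R] = M·C / N.
E[R] = 499 × 901 / 3704 = 449599 / 3704 ≈ 121.4 → 121

expected recaptures ≈ 121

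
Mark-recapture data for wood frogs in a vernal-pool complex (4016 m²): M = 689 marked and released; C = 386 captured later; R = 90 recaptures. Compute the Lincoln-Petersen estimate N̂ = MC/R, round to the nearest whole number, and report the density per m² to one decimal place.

density ≈ 0.7 wood frogs per m²

N̂ = 689·386/90 = 265954/90 ≈ 2955.0 → 2955
Density = N̂ / area = 2955 / 4016 ≈ 0.74 → 0.7 per m²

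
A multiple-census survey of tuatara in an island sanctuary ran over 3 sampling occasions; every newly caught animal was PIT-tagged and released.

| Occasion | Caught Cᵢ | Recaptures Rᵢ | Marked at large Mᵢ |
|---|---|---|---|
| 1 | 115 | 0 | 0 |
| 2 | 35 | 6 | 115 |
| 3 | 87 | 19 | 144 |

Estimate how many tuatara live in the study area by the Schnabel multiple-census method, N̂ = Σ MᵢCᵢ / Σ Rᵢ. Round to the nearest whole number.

Σ MᵢCᵢ = 0·115 + 115·35 + 144·87 = 0 + 4025 + 12528 = 16553
Σ Rᵢ = 0 + 6 + 19 = 25
N̂ = 16553 / 25 ≈ 662.1 → 662

N ≈ 662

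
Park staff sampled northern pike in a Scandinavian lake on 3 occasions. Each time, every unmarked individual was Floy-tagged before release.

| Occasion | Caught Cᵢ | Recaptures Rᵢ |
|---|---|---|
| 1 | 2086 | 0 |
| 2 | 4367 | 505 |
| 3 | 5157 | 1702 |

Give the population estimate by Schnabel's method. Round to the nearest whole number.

N ≈ 18,026

Marked at large before each occasion: Mᵢ = Σⱼ<ᵢ (Cⱼ − Rⱼ) → M1=0, M2=2086, M3=5948
Σ MᵢCᵢ = 0·2086 + 2086·4367 + 5948·5157 = 0 + 9109562 + 30673836 = 39783398
Σ Rᵢ = 0 + 505 + 1702 = 2207
N̂ = 39783398 / 2207 ≈ 18026.0 → 18026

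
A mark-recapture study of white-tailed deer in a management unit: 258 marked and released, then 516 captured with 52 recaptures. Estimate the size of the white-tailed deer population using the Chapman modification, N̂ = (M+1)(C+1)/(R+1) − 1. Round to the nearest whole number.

N ≈ 2525

N̂ = (258+1)(516+1)/(52+1) − 1 = 259·517/53 − 1
= 133903/53 − 1 ≈ 2526.47 − 1 ≈ 2525.47 → 2525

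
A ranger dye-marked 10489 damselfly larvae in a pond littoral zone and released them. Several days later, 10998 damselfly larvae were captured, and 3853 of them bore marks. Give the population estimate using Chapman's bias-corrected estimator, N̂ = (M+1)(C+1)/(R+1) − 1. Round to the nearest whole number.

N ≈ 29,937

N̂ = (10489+1)(10998+1)/(3853+1) − 1 = 10490·10999/3854 − 1
= 115379510/3854 − 1 ≈ 29937.6 − 1 ≈ 29936.6 → 29937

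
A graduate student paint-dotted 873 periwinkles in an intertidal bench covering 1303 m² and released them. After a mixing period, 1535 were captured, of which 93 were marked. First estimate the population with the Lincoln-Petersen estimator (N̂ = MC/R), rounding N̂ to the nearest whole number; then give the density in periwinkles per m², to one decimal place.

N̂ = 873·1535/93 = 1340055/93 ≈ 14409.2 → 14409
Density = N̂ / area = 14409 / 1303 ≈ 11.06 → 11.1 per m²

density ≈ 11.1 periwinkles per m²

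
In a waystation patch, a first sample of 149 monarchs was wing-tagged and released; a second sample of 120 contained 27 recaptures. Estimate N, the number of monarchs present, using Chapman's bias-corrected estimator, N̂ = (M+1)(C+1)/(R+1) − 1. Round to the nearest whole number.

N ≈ 647

N̂ = (149+1)(120+1)/(27+1) − 1 = 150·121/28 − 1
= 18150/28 − 1 ≈ 648.2 − 1 ≈ 647.2 → 647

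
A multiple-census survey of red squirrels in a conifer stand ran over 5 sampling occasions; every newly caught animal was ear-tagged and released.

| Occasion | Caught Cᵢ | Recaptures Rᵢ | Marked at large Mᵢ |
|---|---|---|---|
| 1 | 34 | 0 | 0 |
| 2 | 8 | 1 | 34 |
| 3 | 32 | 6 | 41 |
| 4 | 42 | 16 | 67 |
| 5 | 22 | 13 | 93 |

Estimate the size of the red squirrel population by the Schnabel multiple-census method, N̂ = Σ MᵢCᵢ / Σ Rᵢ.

N = 179

Σ MᵢCᵢ = 0·34 + 34·8 + 41·32 + 67·42 + 93·22 = 0 + 272 + 1312 + 2814 + 2046 = 6444
Σ Rᵢ = 0 + 1 + 6 + 16 + 13 = 36
N̂ = 6444 / 36 = 179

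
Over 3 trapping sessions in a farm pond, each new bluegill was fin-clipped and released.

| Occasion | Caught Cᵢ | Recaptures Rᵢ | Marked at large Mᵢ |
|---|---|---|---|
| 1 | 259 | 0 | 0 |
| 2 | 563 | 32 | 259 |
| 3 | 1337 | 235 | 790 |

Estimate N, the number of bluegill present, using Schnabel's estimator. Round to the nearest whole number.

Σ MᵢCᵢ = 0·259 + 259·563 + 790·1337 = 0 + 145817 + 1056230 = 1202047
Σ Rᵢ = 0 + 32 + 235 = 267
N̂ = 1202047 / 267 ≈ 4502.0 → 4502

N ≈ 4502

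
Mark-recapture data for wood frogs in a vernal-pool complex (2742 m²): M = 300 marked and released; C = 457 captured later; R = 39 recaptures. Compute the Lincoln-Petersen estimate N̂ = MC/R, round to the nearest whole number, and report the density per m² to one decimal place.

N̂ = 300·457/39 = 137100/39 ≈ 3515.4 → 3515
Density = N̂ / area = 3515 / 2742 ≈ 1.28 → 1.3 per m²

density ≈ 1.3 wood frogs per m²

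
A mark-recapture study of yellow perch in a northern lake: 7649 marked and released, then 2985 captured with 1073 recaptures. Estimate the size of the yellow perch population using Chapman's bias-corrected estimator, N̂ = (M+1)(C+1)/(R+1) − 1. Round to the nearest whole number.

N̂ = (7649+1)(2985+1)/(1073+1) − 1 = 7650·2986/1074 − 1
= 22842900/1074 − 1 ≈ 21269.0 − 1 ≈ 21268.0 → 21268

N ≈ 21,268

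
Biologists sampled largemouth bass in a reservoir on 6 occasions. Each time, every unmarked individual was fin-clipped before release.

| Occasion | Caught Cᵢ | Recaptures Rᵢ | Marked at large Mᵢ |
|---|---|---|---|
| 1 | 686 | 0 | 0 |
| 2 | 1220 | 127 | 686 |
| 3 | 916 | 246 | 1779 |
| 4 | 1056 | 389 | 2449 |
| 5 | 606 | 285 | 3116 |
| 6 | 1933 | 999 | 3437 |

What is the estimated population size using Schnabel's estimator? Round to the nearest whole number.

N ≈ 6640

Σ MᵢCᵢ = 0·686 + 686·1220 + 1779·916 + 2449·1056 + 3116·606 + 3437·1933 = 0 + 836920 + 1629564 + 2586144 + 1888296 + 6643721 = 13584645
Σ Rᵢ = 0 + 127 + 246 + 389 + 285 + 999 = 2046
N̂ = 13584645 / 2046 ≈ 6639.6 → 6640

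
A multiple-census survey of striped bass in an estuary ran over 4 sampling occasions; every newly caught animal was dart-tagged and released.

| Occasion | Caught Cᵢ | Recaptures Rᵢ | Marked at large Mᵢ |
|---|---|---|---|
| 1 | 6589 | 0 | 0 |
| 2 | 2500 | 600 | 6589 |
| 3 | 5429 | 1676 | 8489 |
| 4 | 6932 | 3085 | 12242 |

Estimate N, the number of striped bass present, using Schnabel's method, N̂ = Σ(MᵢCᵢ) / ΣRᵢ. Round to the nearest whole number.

Σ MᵢCᵢ = 0·6589 + 6589·2500 + 8489·5429 + 12242·6932 = 0 + 16472500 + 46086781 + 84861544 = 147420825
Σ Rᵢ = 0 + 600 + 1676 + 3085 = 5361
N̂ = 147420825 / 5361 ≈ 27498.8 → 27499

N ≈ 27,499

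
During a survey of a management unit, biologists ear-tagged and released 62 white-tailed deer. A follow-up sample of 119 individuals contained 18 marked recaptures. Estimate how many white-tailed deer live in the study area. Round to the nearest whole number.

N ≈ 410

If marked individuals mix randomly, R/C ≈ M/N, giving N ≈ M·C/R.
N = (62 × 119) / 18 = 7378 / 18 ≈ 409.9 → 410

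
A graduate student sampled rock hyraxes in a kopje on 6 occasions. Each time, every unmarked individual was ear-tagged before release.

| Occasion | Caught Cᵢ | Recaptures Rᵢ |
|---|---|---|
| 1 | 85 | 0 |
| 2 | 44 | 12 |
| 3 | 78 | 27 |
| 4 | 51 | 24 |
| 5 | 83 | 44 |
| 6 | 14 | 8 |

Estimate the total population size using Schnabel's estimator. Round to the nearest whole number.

Marked at large before each occasion: Mᵢ = Σⱼ<ᵢ (Cⱼ − Rⱼ) → M1=0, M2=85, M3=117, M4=168, M5=195, M6=234
Σ MᵢCᵢ = 0·85 + 85·44 + 117·78 + 168·51 + 195·83 + 234·14 = 0 + 3740 + 9126 + 8568 + 16185 + 3276 = 40895
Σ Rᵢ = 0 + 12 + 27 + 24 + 44 + 8 = 115
N̂ = 40895 / 115 ≈ 355.6 → 356

N ≈ 356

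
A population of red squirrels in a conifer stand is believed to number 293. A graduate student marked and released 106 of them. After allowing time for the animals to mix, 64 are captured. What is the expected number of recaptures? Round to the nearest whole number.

expected recaptures ≈ 23

Expected recaptures E[R] = M·C / N.
E[R] = 106 × 64 / 293 = 6784 / 293 ≈ 23.2 → 23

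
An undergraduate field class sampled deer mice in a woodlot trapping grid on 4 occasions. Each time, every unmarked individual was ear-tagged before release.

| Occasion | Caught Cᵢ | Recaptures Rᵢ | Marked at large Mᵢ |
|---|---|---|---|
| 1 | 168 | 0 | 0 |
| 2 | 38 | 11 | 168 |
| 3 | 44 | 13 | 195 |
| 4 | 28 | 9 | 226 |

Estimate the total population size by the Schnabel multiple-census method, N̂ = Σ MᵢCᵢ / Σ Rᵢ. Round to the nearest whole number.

N ≈ 645

Σ MᵢCᵢ = 0·168 + 168·38 + 195·44 + 226·28 = 0 + 6384 + 8580 + 6328 = 21292
Σ Rᵢ = 0 + 11 + 13 + 9 = 33
N̂ = 21292 / 33 ≈ 645.2 → 645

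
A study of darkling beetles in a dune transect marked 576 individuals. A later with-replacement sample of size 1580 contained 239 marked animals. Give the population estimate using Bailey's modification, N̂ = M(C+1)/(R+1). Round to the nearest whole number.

N ≈ 3794

N̂ = 576·(1580+1)/(239+1) = 576·1581/240 = 910656/240 ≈ 3794.4 → 3794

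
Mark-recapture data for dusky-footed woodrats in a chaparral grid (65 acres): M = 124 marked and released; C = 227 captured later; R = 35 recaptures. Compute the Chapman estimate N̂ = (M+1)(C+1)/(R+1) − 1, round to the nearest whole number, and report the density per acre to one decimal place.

N̂ = 125·228/36 − 1 = 28500/36 − 1 ≈ 790.7 → 791
Density = N̂ / area = 791 / 65 ≈ 12.17 → 12.2 per acre

density ≈ 12.2 dusky-footed woodrats per acre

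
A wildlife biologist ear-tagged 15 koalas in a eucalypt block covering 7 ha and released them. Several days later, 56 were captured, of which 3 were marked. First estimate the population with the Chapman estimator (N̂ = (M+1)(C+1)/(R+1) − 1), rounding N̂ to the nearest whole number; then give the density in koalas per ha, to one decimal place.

density ≈ 32.4 koalas per ha

N̂ = 16·57/4 − 1 = 912/4 − 1 = 227
Density = N̂ / area = 227 / 7 ≈ 32.43 → 32.4 per ha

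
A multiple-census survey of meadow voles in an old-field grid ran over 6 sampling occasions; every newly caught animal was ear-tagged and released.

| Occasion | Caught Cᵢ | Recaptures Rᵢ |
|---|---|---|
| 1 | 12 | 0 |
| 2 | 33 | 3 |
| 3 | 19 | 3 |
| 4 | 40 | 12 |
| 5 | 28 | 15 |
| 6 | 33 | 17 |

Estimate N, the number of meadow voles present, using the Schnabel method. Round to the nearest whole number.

N ≈ 184

Marked at large before each occasion: Mᵢ = Σⱼ<ᵢ (Cⱼ − Rⱼ) → M1=0, M2=12, M3=42, M4=58, M5=86, M6=99
Σ MᵢCᵢ = 0·12 + 12·33 + 42·19 + 58·40 + 86·28 + 99·33 = 0 + 396 + 798 + 2320 + 2408 + 3267 = 9189
Σ Rᵢ = 0 + 3 + 3 + 12 + 15 + 17 = 50
N̂ = 9189 / 50 ≈ 183.8 → 184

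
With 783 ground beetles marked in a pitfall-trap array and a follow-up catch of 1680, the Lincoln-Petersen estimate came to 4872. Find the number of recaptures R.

R = 270

From N = M·C/R: R = M·C / N = 783·1680 / 4872 = 1315440 / 4872 = 270.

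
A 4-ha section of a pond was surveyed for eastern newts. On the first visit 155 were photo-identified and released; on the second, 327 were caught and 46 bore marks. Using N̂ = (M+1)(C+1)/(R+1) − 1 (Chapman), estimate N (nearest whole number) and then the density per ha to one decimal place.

N̂ = 156·328/47 − 1 = 51168/47 − 1 ≈ 1087.7 → 1088
Density = N̂ / area = 1088 / 4 = 272.0 per ha

density ≈ 272.0 eastern newts per ha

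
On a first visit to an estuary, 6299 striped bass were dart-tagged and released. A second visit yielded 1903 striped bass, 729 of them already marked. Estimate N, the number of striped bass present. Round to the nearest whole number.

N ≈ 16,443

N = (6299 × 1903) / 729 = 11986997 / 729 ≈ 16443.1 → 16443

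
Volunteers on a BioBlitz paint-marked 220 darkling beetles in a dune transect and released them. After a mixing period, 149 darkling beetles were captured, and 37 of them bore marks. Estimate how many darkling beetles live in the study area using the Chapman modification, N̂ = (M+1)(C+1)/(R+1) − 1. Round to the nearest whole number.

N̂ = (220+1)(149+1)/(37+1) − 1 = 221·150/38 − 1
= 33150/38 − 1 ≈ 872.4 − 1 ≈ 871.4 → 871

N ≈ 871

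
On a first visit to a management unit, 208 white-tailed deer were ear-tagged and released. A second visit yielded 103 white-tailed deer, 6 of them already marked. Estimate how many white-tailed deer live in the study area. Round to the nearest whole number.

N = (208 × 103) / 6 = 21424 / 6 ≈ 3570.7 → 3571

N ≈ 3571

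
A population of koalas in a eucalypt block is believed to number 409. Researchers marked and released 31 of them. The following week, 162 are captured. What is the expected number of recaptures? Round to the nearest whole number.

expected recaptures ≈ 12

The marked fraction of the population is 31/409, so in a sample of 162 expect C·(M/N) marked.
E[R] = 31 × 162 / 409 = 5022 / 409 ≈ 12.3 → 12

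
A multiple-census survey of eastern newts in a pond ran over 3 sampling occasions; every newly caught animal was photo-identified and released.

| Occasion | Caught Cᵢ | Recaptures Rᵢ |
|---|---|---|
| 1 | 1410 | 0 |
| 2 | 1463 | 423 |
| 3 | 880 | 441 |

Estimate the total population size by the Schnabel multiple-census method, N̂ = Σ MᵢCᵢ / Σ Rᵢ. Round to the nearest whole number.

N ≈ 4883

Marked at large before each occasion: Mᵢ = Σⱼ<ᵢ (Cⱼ − Rⱼ) → M1=0, M2=1410, M3=2450
Σ MᵢCᵢ = 0·1410 + 1410·1463 + 2450·880 = 0 + 2062830 + 2156000 = 4218830
Σ Rᵢ = 0 + 423 + 441 = 864
N̂ = 4218830 / 864 ≈ 4882.9 → 4883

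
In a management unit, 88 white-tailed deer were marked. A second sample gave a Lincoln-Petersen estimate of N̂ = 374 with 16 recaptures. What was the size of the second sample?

C = 68

From N = M·C/R: C = N·R / M = 374·16 / 88 = 5984 / 88 = 68.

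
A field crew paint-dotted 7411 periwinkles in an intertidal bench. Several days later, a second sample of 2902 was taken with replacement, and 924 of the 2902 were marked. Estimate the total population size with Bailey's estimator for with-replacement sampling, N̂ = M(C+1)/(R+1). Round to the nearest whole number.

N̂ = 7411·(2902+1)/(924+1) = 7411·2903/925 = 21514133/925 ≈ 23258.5 → 23259

N ≈ 23,259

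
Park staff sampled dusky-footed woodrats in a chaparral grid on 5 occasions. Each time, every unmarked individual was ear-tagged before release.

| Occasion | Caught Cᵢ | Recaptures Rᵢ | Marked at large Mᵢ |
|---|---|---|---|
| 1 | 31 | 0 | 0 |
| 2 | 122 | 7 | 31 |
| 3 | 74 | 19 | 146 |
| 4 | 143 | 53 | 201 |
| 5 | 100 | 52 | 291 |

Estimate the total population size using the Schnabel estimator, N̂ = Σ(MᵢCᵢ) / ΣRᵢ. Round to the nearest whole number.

Σ MᵢCᵢ = 0·31 + 31·122 + 146·74 + 201·143 + 291·100 = 0 + 3782 + 10804 + 28743 + 29100 = 72429
Σ Rᵢ = 0 + 7 + 19 + 53 + 52 = 131
N̂ = 72429 / 131 ≈ 552.9 → 553

N ≈ 553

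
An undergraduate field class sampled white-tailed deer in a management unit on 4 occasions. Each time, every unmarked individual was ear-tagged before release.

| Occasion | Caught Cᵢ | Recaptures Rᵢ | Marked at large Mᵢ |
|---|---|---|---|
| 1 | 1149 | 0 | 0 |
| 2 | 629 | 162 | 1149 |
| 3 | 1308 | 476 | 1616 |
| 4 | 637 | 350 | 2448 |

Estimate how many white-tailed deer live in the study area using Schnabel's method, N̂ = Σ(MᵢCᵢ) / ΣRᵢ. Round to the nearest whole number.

N ≈ 4449

Σ MᵢCᵢ = 0·1149 + 1149·629 + 1616·1308 + 2448·637 = 0 + 722721 + 2113728 + 1559376 = 4395825
Σ Rᵢ = 0 + 162 + 476 + 350 = 988
N̂ = 4395825 / 988 ≈ 4449.2 → 4449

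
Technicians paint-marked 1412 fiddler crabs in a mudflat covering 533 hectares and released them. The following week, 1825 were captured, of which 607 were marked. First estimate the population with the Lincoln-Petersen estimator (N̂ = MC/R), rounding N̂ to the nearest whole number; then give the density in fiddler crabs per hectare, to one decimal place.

density ≈ 8.0 fiddler crabs per hectare

N̂ = 1412·1825/607 = 2576900/607 ≈ 4245.3 → 4245
Density = N̂ / area = 4245 / 533 ≈ 7.96 → 8.0 per hectare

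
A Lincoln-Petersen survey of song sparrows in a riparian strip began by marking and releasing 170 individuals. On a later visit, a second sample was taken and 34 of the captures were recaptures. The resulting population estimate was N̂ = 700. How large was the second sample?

C = 140

From N = M·C/R: C = N·R / M = 700·34 / 170 = 23800 / 170 = 140.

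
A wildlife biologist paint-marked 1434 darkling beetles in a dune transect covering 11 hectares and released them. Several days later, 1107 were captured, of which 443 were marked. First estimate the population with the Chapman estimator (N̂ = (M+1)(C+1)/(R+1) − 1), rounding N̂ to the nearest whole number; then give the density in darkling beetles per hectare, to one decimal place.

density ≈ 325.5 darkling beetles per hectare

N̂ = 1435·1108/444 − 1 = 1589980/444 − 1 ≈ 3580.0 → 3580
Density = N̂ / area = 3580 / 11 ≈ 325.45 → 325.5 per hectare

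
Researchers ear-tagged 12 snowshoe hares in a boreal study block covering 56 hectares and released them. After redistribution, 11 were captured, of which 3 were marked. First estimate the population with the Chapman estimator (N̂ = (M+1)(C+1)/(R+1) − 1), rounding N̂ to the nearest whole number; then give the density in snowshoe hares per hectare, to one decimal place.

density ≈ 0.7 snowshoe hares per hectare

N̂ = 13·12/4 − 1 = 156/4 − 1 = 38
Density = N̂ / area = 38 / 56 ≈ 0.68 → 0.7 per hectare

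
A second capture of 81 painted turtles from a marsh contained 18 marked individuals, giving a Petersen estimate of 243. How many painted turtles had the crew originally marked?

From N = M·C/R: M = N·R / C = 243·18 / 81 = 4374 / 81 = 54.

M = 54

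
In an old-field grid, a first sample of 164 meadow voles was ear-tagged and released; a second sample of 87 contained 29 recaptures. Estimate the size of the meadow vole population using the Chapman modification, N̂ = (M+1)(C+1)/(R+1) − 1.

N̂ = (164+1)(87+1)/(29+1) − 1 = 165·88/30 − 1
= 14520/30 − 1 = 484 − 1 = 483

N = 483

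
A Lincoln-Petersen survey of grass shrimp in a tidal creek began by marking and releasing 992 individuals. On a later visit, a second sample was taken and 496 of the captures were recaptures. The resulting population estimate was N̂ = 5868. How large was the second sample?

From N = M·C/R: C = N·R / M = 5868·496 / 992 = 2910528 / 992 = 2934.

C = 2934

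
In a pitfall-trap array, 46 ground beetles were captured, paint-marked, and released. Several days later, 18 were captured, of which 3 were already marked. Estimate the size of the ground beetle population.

N = 276

If marked individuals mix randomly, R/C ≈ M/N, giving N ≈ M·C/R.
N = (46 × 18) / 3 = 828 / 3 = 276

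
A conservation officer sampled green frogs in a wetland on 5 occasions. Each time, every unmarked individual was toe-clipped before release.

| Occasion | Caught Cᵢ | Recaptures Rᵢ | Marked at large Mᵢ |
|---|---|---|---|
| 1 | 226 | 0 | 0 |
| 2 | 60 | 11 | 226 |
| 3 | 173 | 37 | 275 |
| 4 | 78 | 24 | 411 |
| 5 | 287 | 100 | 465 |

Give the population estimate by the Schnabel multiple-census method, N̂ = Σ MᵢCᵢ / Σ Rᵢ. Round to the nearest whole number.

Σ MᵢCᵢ = 0·226 + 226·60 + 275·173 + 411·78 + 465·287 = 0 + 13560 + 47575 + 32058 + 133455 = 226648
Σ Rᵢ = 0 + 11 + 37 + 24 + 100 = 172
N̂ = 226648 / 172 ≈ 1317.7 → 1318

N ≈ 1318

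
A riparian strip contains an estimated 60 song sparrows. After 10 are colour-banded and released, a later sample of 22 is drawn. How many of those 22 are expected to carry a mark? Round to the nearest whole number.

Expected recaptures E[R] = M·C / N.
E[R] = 10 × 22 / 60 = 220 / 60 ≈ 3.7 → 4

expected recaptures ≈ 4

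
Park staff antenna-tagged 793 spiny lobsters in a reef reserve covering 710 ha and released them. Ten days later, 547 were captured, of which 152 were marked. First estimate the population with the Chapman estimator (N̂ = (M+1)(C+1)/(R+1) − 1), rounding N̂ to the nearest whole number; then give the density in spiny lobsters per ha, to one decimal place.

N̂ = 794·548/153 − 1 = 435112/153 − 1 ≈ 2842.9 → 2843
Density = N̂ / area = 2843 / 710 ≈ 4.00 → 4.0 per ha

density ≈ 4.0 spiny lobsters per ha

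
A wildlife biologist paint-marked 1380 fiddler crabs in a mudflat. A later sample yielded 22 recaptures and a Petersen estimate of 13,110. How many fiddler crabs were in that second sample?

C = 209

From N = M·C/R: C = N·R / M = 13110·22 / 1380 = 288420 / 1380 = 209.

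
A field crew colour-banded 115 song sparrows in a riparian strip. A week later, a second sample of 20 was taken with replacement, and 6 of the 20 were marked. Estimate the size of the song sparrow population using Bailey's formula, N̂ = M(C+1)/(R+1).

N̂ = 115·(20+1)/(6+1) = 115·21/7 = 2415/7 = 345

N = 345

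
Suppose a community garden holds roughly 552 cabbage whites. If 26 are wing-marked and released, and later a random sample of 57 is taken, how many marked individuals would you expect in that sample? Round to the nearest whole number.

expected recaptures ≈ 3

Expected recaptures E[R] = M·C / N.
E[R] = 26 × 57 / 552 = 1482 / 552 ≈ 2.7 → 3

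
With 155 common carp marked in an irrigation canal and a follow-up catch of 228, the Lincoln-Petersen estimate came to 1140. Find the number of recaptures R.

R = 31

From N = M·C/R: R = M·C / N = 155·228 / 1140 = 35340 / 1140 = 31.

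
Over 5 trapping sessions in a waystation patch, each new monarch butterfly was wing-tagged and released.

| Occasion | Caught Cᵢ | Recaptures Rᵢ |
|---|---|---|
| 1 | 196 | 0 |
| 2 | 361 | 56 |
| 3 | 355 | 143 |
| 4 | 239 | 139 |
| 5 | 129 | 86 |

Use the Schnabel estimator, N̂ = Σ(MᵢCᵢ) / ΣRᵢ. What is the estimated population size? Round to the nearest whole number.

Marked at large before each occasion: Mᵢ = Σⱼ<ᵢ (Cⱼ − Rⱼ) → M1=0, M2=196, M3=501, M4=713, M5=813
Σ MᵢCᵢ = 0·196 + 196·361 + 501·355 + 713·239 + 813·129 = 0 + 70756 + 177855 + 170407 + 104877 = 523895
Σ Rᵢ = 0 + 56 + 143 + 139 + 86 = 424
N̂ = 523895 / 424 ≈ 1235.6 → 1236

N ≈ 1236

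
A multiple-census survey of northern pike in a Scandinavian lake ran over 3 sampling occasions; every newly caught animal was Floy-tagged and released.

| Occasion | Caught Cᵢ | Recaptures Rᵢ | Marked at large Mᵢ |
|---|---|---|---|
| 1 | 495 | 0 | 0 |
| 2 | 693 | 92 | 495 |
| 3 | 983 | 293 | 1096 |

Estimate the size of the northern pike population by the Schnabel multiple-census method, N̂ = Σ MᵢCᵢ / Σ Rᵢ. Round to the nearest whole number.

Σ MᵢCᵢ = 0·495 + 495·693 + 1096·983 = 0 + 343035 + 1077368 = 1420403
Σ Rᵢ = 0 + 92 + 293 = 385
N̂ = 1420403 / 385 ≈ 3689.4 → 3689

N ≈ 3689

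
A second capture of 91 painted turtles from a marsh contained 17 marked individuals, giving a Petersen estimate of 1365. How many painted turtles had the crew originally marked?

From N = M·C/R: M = N·R / C = 1365·17 / 91 = 23205 / 91 = 255.

M = 255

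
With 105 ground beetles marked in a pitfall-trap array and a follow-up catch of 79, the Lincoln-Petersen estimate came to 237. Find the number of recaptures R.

From N = M·C/R: R = M·C / N = 105·79 / 237 = 8295 / 237 = 35.

R = 35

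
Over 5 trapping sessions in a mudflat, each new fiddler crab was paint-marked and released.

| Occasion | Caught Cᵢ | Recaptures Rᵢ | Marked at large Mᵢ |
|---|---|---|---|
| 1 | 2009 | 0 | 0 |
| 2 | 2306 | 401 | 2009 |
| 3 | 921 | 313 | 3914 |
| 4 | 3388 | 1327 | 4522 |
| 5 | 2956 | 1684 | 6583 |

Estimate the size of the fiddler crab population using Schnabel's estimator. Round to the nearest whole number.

N ≈ 11,548

Σ MᵢCᵢ = 0·2009 + 2009·2306 + 3914·921 + 4522·3388 + 6583·2956 = 0 + 4632754 + 3604794 + 15320536 + 19459348 = 43017432
Σ Rᵢ = 0 + 401 + 313 + 1327 + 1684 = 3725
N̂ = 43017432 / 3725 ≈ 11548.3 → 11548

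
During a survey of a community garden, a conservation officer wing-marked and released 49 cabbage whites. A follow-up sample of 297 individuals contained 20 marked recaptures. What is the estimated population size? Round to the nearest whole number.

N ≈ 728

The marked fraction in the recapture sample should equal the marked fraction in the population: 20/297 = 49/N.
N = (49 × 297) / 20 = 14553 / 20 ≈ 727.6 → 728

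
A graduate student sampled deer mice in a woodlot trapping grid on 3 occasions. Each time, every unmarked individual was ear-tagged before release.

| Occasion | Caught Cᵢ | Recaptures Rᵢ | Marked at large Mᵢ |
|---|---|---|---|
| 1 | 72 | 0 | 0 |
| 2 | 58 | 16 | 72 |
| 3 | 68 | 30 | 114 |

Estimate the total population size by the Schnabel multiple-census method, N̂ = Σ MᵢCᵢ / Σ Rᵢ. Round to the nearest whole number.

N ≈ 259

Σ MᵢCᵢ = 0·72 + 72·58 + 114·68 = 0 + 4176 + 7752 = 11928
Σ Rᵢ = 0 + 16 + 30 = 46
N̂ = 11928 / 46 ≈ 259.3 → 259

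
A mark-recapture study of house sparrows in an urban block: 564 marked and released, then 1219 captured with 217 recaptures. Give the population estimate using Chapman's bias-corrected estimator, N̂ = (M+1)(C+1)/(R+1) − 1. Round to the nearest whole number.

N̂ = (564+1)(1219+1)/(217+1) − 1 = 565·1220/218 − 1
= 689300/218 − 1 ≈ 3161.9 − 1 ≈ 3160.9 → 3161

N ≈ 3161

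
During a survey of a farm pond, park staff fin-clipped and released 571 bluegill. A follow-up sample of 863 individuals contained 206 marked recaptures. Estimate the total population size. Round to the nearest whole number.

N ≈ 2392

If marked individuals mix randomly, R/C ≈ M/N, giving N ≈ M·C/R.
N = (571 × 863) / 206 = 492773 / 206 ≈ 2392.1 → 2392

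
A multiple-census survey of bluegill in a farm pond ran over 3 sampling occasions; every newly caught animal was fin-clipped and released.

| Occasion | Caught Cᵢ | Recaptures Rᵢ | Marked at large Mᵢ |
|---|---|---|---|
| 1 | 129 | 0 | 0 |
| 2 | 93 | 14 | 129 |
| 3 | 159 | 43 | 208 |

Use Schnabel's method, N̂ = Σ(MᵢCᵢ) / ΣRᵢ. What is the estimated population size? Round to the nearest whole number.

N ≈ 791

Σ MᵢCᵢ = 0·129 + 129·93 + 208·159 = 0 + 11997 + 33072 = 45069
Σ Rᵢ = 0 + 14 + 43 = 57
N̂ = 45069 / 57 ≈ 790.7 → 791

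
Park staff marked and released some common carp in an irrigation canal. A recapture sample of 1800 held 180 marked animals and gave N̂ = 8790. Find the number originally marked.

From N = M·C/R: M = N·R / C = 8790·180 / 1800 = 1582200 / 1800 = 879.

M = 879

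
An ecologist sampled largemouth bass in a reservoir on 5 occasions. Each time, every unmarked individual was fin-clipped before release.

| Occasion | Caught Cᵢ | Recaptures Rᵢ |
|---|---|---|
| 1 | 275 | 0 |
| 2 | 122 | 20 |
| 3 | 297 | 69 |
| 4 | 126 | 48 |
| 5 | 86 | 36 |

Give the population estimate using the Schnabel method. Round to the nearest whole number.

Marked at large before each occasion: Mᵢ = Σⱼ<ᵢ (Cⱼ − Rⱼ) → M1=0, M2=275, M3=377, M4=605, M5=683
Σ MᵢCᵢ = 0·275 + 275·122 + 377·297 + 605·126 + 683·86 = 0 + 33550 + 111969 + 76230 + 58738 = 280487
Σ Rᵢ = 0 + 20 + 69 + 48 + 36 = 173
N̂ = 280487 / 173 ≈ 1621.3 → 1621

N ≈ 1621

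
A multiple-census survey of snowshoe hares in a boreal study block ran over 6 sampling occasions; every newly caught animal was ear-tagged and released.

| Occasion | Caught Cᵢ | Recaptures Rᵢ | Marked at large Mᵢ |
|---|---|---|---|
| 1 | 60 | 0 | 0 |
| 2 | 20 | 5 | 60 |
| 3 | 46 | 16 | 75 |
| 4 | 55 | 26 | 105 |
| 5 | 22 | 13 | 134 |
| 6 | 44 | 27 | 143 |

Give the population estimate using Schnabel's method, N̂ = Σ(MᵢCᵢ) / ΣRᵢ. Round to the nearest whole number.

Σ MᵢCᵢ = 0·60 + 60·20 + 75·46 + 105·55 + 134·22 + 143·44 = 0 + 1200 + 3450 + 5775 + 2948 + 6292 = 19665
Σ Rᵢ = 0 + 5 + 16 + 26 + 13 + 27 = 87
N̂ = 19665 / 87 ≈ 226.0 → 226

N ≈ 226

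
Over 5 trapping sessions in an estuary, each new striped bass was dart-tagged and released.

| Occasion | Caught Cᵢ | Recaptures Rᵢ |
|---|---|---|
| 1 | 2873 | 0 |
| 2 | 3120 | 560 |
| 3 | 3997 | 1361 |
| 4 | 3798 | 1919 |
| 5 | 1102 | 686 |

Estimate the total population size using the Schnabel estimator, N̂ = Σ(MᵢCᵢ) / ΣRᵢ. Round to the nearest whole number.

Marked at large before each occasion: Mᵢ = Σⱼ<ᵢ (Cⱼ − Rⱼ) → M1=0, M2=2873, M3=5433, M4=8069, M5=9948
Σ MᵢCᵢ = 0·2873 + 2873·3120 + 5433·3997 + 8069·3798 + 9948·1102 = 0 + 8963760 + 21715701 + 30646062 + 10962696 = 72288219
Σ Rᵢ = 0 + 560 + 1361 + 1919 + 686 = 4526
N̂ = 72288219 / 4526 ≈ 15971.8 → 15972

N ≈ 15,972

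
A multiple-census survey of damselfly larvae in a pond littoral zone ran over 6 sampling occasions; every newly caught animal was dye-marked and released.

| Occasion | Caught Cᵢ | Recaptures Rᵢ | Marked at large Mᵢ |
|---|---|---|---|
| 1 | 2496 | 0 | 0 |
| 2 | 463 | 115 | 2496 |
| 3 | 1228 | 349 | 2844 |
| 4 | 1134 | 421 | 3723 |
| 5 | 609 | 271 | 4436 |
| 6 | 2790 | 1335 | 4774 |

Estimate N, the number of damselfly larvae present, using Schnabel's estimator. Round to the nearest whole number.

N ≈ 9992

Σ MᵢCᵢ = 0·2496 + 2496·463 + 2844·1228 + 3723·1134 + 4436·609 + 4774·2790 = 0 + 1155648 + 3492432 + 4221882 + 2701524 + 13319460 = 24890946
Σ Rᵢ = 0 + 115 + 349 + 421 + 271 + 1335 = 2491
N̂ = 24890946 / 2491 ≈ 9992.4 → 9992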